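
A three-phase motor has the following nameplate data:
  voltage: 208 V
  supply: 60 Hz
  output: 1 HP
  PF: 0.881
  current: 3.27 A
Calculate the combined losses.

292 W

P_in = √3·V·I·cosφ = 1.732×208×3.27×0.881 = 1038 W
P_out = 1×746 = 746 W
Losses = P_in − P_out = 1038 − 746 = 292 W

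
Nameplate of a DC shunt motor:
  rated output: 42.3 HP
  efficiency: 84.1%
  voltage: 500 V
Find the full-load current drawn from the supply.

P_out = 42.3 × 746 = 31556 W
P_in = P_out / η = 31556 / 0.841 = 37522 W
I = P_in / V = 37522 / 500 = 75 A

75 A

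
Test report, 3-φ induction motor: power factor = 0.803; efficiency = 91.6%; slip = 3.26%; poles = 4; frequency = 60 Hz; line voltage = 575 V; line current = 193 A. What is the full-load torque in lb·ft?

P_in = √3·V·I·cosφ = 1.732 × 575 × 193 × 0.803 = 154344 W
P_out = η·P_in = 0.916 × 154344 = 141379 W
n_s = 120×60/4 = 1800 rpm; n = 1800×(1−0.0326) = 1741 rpm
ω = 2π×1741/60 = 182.3 rad/s
τ = P_out/ω = 141379/182.3 = 775.5 N·m
In lb·ft: 775.5/1.356 = 572 lb·ft

572 lb·ft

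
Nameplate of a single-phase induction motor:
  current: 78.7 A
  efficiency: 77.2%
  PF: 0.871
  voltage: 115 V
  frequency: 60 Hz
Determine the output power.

6.09 kW

P_in = V·I·cosφ = 115 × 78.7 × 0.871 = 7883 W
P_out = η·P_in = 0.772 × 7883 = 6086 W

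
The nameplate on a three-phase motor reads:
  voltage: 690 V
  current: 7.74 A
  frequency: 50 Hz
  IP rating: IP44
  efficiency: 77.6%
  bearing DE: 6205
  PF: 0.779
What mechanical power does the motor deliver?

5.59 kW

P_in = √3·V·I·cosφ = 1.732 × 690 × 7.74 × 0.779 = 7206 W
P_out = η·P_in = 0.776 × 7206 = 5592 W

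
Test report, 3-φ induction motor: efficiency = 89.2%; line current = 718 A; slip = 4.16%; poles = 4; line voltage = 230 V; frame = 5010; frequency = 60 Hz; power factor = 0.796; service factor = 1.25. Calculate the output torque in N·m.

1120 N·m

P_in = √3·V·I·cosφ = 1.732 × 230 × 718 × 0.796 = 227674 W
P_out = η·P_in = 0.892 × 227674 = 203085 W
n_s = 120×60/4 = 1800 rpm; n = 1800×(1−0.0416) = 1725 rpm
ω = 2π×1725/60 = 180.6 rad/s
τ = P_out/ω = 203085/180.6 = 1120 N·m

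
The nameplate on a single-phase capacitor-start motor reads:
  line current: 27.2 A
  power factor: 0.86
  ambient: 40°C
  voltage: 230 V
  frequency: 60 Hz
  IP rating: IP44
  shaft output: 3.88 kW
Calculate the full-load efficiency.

72.1 %

P_out = 3.88 kW = 3880 W
P_in = V·I·cosφ = 230 × 27.2 × 0.86 = 5380 W
η = P_out / P_in = 3880 / 5380 = 0.721 = 72.1%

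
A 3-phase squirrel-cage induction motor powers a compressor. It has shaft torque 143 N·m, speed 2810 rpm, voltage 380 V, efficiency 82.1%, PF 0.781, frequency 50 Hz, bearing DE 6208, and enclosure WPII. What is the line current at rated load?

99.7 A

ω = 2π×2810/60 = 294.3 rad/s; P_out = τω = 143 × 294.3 = 42085 W
P_in = P_out / η = 42085 / 0.821 = 51261 W
I_L = P_in / (√3·V_L·cosφ) = 51261 / (1.732 × 380 × 0.781) = 99.7 A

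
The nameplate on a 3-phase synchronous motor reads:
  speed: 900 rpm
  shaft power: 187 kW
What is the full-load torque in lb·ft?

ω = 2π × 900/60 = 94.25 rad/s
τ = P/ω = 187000/94.25 = 1984 N·m
In lb·ft: 1984/1.356 = 1460 lb·ft

1460 lb·ft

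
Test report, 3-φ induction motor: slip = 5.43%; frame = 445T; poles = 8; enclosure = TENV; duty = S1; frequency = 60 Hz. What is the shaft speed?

851 rpm

n_s = 120f/p = 120×60/8 = 900 rpm
n = n_s(1 − s) = 900 × (1 − 0.0543) = 851 rpm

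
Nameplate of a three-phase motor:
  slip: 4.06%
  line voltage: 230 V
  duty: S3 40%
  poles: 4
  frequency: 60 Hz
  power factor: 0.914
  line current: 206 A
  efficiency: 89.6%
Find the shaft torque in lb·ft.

P_in = √3·V·I·cosφ = 1.732 × 230 × 206 × 0.914 = 75005 W
P_out = η·P_in = 0.896 × 75005 = 67204 W
n_s = 120×60/4 = 1800 rpm; n = 1800×(1−0.0406) = 1727 rpm
ω = 2π×1727/60 = 180.9 rad/s
τ = P_out/ω = 67204/180.9 = 371.5 N·m
In lb·ft: 371.5/1.356 = 274 lb·ft

274 lb·ft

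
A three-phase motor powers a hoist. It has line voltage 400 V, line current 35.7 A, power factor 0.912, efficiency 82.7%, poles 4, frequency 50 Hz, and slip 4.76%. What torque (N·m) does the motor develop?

P_in = √3·V·I·cosφ = 1.732 × 400 × 35.7 × 0.912 = 22556 W
P_out = η·P_in = 0.827 × 22556 = 18654 W
n_s = 120×50/4 = 1500 rpm; n = 1500×(1−0.0476) = 1429 rpm
ω = 2π×1429/60 = 149.6 rad/s
τ = P_out/ω = 18654/149.6 = 125 N·m

125 N·m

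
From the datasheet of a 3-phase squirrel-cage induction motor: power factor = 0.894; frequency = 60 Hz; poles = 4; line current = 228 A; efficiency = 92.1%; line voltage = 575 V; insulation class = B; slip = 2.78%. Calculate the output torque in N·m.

P_in = √3·V·I·cosφ = 1.732 × 575 × 228 × 0.894 = 202996 W
P_out = η·P_in = 0.921 × 202996 = 186959 W
n_s = 120×60/4 = 1800 rpm; n = 1800×(1−0.0278) = 1750 rpm
ω = 2π×1750/60 = 183.3 rad/s
τ = P_out/ω = 186959/183.3 = 1020 N·m

1020 N·m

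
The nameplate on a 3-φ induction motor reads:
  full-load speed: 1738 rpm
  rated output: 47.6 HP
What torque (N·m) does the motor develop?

195 N·m

P_out = 47.6 × 746 = 35510 W
ω = 2π × 1738/60 = 182 rad/s
τ = P_out/ω = 35510/182 = 195 N·m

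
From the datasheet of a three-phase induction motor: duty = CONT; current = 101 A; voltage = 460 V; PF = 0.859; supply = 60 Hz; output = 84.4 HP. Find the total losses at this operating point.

6160 W

P_in = √3·V·I·cosφ = 1.732×460×101×0.859 = 69123 W
P_out = 84.4×746 = 62962 W
Losses = P_in − P_out = 69123 − 62962 = 6161 W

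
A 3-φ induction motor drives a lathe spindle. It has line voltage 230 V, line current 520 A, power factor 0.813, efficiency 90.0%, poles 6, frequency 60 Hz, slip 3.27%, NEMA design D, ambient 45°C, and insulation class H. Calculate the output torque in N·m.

P_in = √3·V·I·cosφ = 1.732 × 230 × 520 × 0.813 = 168411 W
P_out = η·P_in = 0.9 × 168411 = 151570 W
n_s = 120×60/6 = 1200 rpm; n = 1200×(1−0.0327) = 1161 rpm
ω = 2π×1161/60 = 121.6 rad/s
τ = P_out/ω = 151570/121.6 = 1250 N·m

1250 N·m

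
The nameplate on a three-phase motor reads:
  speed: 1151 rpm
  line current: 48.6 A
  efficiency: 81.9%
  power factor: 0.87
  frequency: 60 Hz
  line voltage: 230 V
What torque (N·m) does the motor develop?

114 N·m

P_in = √3·V·I·cosφ = 1.732 × 230 × 48.6 × 0.87 = 16843 W
P_out = η·P_in = 0.819 × 16843 = 13794 W
n = 1151 rpm
ω = 2π×1151/60 = 120.5 rad/s
τ = P_out/ω = 13794/120.5 = 114 N·m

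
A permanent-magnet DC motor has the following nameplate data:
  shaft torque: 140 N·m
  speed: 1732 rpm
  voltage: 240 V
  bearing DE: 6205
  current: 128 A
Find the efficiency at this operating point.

ω = 2π × 1732/60 = 181.4 rad/s; P_out = τω = 140 × 181.4 = 25396 W
P_in = V·I = 240 × 128 = 30720 W
η = P_out / P_in = 25396 / 30720 = 0.827 = 82.7%

82.7 %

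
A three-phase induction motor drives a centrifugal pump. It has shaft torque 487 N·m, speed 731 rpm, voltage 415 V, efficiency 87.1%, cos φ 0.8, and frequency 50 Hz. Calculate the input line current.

74.4 A

ω = 2π×731/60 = 76.55 rad/s; P_out = τω = 487 × 76.55 = 37280 W
P_in = P_out / η = 37280 / 0.871 = 42801 W
I_L = P_in / (√3·V_L·cosφ) = 42801 / (1.732 × 415 × 0.8) = 74.4 A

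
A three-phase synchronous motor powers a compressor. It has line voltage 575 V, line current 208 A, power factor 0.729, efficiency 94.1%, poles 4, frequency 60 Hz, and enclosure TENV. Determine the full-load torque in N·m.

P_in = √3·V·I·cosφ = 1.732 × 575 × 208 × 0.729 = 151010 W
P_out = η·P_in = 0.941 × 151010 = 142100 W
n = n_s = 120×60/4 = 1800 rpm (synchronous)
ω = 2π×1800/60 = 188.5 rad/s
τ = P_out/ω = 142100/188.5 = 754 N·m

754 N·m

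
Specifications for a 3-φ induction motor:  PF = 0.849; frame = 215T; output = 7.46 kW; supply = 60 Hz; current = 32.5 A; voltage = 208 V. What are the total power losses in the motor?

2480 W

P_in = √3·V·I·cosφ = 1.732×208×32.5×0.849 = 9940 W
P_out = 7460 W
Losses = P_in − P_out = 9940 − 7460 = 2480 W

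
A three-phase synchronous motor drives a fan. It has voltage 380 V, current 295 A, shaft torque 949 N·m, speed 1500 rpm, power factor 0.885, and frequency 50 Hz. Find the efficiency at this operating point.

ω = 2π × 1500/60 = 157.1 rad/s; P_out = τω = 949 × 157.1 = 149088 W
P_in = √3·V_L·I_L·cosφ = 1.732 × 380 × 295 × 0.885 = 171829 W
η = P_out / P_in = 149088 / 171829 = 0.868 = 86.8%

86.8 %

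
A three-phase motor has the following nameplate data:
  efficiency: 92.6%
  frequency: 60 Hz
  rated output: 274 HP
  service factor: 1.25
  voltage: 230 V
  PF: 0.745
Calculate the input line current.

P_out = 274 × 746 = 204404 W
P_in = P_out / η = 204404 / 0.926 = 220739 W
I_L = P_in / (√3·V_L·cosφ) = 220739 / (1.732 × 230 × 0.745) = 744 A

744 A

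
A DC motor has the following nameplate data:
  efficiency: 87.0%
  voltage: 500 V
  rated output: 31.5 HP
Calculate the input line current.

54 A

P_out = 31.5 × 746 = 23499 W
P_in = P_out / η = 23499 / 0.870 = 27010 W
I = P_in / V = 27010 / 500 = 54 A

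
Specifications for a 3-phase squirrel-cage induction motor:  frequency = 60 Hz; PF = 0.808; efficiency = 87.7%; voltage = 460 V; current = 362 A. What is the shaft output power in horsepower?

P_in = √3·V·I·cosφ = 1.732 × 460 × 362 × 0.808 = 233037 W
P_out = η·P_in = 0.877 × 233037 = 204373 W
= 204373/746 = 274 HP

274 HP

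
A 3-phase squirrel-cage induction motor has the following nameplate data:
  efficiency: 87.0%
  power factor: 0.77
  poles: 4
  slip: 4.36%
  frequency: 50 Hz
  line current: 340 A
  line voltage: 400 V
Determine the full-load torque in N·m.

P_in = √3·V·I·cosφ = 1.732 × 400 × 340 × 0.77 = 181375 W
P_out = η·P_in = 0.87 × 181375 = 157796 W
n_s = 120×50/4 = 1500 rpm; n = 1500×(1−0.0436) = 1435 rpm
ω = 2π×1435/60 = 150.3 rad/s
τ = P_out/ω = 157796/150.3 = 1050 N·m

1050 N·m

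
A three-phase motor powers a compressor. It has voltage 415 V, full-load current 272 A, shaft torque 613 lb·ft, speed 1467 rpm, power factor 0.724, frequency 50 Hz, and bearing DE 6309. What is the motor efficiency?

90.2 %

τ = 613 lb·ft × 1.356 = 831.2 N·m
ω = 2π × 1467/60 = 153.6 rad/s; P_out = τω = 831.2 × 153.6 = 127672 W
P_in = √3·V_L·I_L·cosφ = 1.732 × 415 × 272 × 0.724 = 141548 W
η = P_out / P_in = 127672 / 141548 = 0.902 = 90.2%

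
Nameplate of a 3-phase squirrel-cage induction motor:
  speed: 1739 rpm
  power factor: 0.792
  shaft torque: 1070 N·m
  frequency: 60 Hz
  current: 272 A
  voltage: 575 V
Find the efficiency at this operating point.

ω = 2π × 1739/60 = 182.1 rad/s; P_out = τω = 1070 × 182.1 = 194847 W
P_in = √3·V_L·I_L·cosφ = 1.732 × 575 × 272 × 0.792 = 214541 W
η = P_out / P_in = 194847 / 214541 = 0.908 = 90.8%

90.8 %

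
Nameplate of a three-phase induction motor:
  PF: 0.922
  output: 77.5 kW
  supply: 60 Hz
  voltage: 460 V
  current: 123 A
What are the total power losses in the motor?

P_in = √3·V·I·cosφ = 1.732×460×123×0.922 = 90353 W
P_out = 77500 W
Losses = P_in − P_out = 90353 − 77500 = 12853 W

12.9 kW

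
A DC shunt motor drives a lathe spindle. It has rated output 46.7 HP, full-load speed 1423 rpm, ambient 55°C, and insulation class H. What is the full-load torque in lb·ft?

P_out = 46.7 × 746 = 34838 W
ω = 2π × 1423/60 = 149 rad/s
τ = P_out/ω = 34838/149 = 233.8 N·m
In lb·ft: 233.8/1.356 = 172 lb·ft

172 lb·ft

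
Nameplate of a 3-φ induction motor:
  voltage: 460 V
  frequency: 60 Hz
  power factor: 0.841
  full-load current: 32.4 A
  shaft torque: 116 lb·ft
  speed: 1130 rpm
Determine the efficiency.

85.7 %

τ = 116 lb·ft × 1.356 = 157.3 N·m
ω = 2π × 1130/60 = 118.3 rad/s; P_out = τω = 157.3 × 118.3 = 18609 W
P_in = √3·V_L·I_L·cosφ = 1.732 × 460 × 32.4 × 0.841 = 21709 W
η = P_out / P_in = 18609 / 21709 = 0.857 = 85.7%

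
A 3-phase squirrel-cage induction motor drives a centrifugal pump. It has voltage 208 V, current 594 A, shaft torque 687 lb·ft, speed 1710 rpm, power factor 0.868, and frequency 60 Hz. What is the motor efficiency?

τ = 687 lb·ft × 1.356 = 931.6 N·m
ω = 2π × 1710/60 = 179.1 rad/s; P_out = τω = 931.6 × 179.1 = 166850 W
P_in = √3·V_L·I_L·cosφ = 1.732 × 208 × 594 × 0.868 = 185745 W
η = P_out / P_in = 166850 / 185745 = 0.898 = 89.8%

89.8 %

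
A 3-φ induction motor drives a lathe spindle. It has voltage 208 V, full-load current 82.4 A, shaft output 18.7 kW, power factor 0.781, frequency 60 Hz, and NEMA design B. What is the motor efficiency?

80.7 %

P_out = 18.7 kW = 18700 W
P_in = √3·V_L·I_L·cosφ = 1.732 × 208 × 82.4 × 0.781 = 23184 W
η = P_out / P_in = 18700 / 23184 = 0.807 = 80.7%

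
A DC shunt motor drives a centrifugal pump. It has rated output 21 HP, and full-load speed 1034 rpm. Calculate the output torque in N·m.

145 N·m

P_out = 21 × 746 = 15666 W
ω = 2π × 1034/60 = 108.3 rad/s
τ = P_out/ω = 15666/108.3 = 145 N·m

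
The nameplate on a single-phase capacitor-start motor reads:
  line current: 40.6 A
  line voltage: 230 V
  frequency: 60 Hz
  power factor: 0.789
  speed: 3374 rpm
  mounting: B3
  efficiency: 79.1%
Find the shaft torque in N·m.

16.5 N·m

P_in = V·I·cosφ = 230 × 40.6 × 0.789 = 7368 W
P_out = η·P_in = 0.791 × 7368 = 5828 W
n = 3374 rpm
ω = 2π×3374/60 = 353.3 rad/s
τ = P_out/ω = 5828/353.3 = 16.5 N·m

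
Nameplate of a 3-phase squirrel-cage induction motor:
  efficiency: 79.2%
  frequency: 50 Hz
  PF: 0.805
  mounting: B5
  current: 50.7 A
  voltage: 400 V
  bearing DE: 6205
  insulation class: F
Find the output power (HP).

P_in = √3·V·I·cosφ = 1.732 × 400 × 50.7 × 0.805 = 28276 W
P_out = η·P_in = 0.792 × 28276 = 22395 W
= 22395/746 = 30 HP

30 HP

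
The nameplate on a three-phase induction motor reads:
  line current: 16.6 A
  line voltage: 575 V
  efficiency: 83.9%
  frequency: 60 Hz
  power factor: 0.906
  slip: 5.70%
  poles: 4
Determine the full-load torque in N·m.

P_in = √3·V·I·cosφ = 1.732 × 575 × 16.6 × 0.906 = 14978 W
P_out = η·P_in = 0.839 × 14978 = 12567 W
n_s = 120×60/4 = 1800 rpm; n = 1800×(1−0.057) = 1697 rpm
ω = 2π×1697/60 = 177.7 rad/s
τ = P_out/ω = 12567/177.7 = 70.7 N·m

70.7 N·m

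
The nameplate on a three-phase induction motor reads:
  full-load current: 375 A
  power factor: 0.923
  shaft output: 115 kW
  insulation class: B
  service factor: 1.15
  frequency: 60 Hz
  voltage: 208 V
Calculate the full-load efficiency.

P_out = 115 kW = 115000 W
P_in = √3·V_L·I_L·cosφ = 1.732 × 208 × 375 × 0.923 = 124694 W
η = P_out / P_in = 115000 / 124694 = 0.922 = 92.2%

92.2 %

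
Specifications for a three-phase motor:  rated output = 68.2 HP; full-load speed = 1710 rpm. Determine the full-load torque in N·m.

284 N·m

P_out = 68.2 × 746 = 50877 W
ω = 2π × 1710/60 = 179.1 rad/s
τ = P_out/ω = 50877/179.1 = 284 N·m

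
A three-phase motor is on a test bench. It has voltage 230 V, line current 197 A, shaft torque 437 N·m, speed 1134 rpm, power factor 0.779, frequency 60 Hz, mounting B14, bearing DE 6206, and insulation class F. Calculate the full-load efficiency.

ω = 2π × 1134/60 = 118.8 rad/s; P_out = τω = 437 × 118.8 = 51916 W
P_in = √3·V_L·I_L·cosφ = 1.732 × 230 × 197 × 0.779 = 61134 W
η = P_out / P_in = 51916 / 61134 = 0.849 = 84.9%

84.9 %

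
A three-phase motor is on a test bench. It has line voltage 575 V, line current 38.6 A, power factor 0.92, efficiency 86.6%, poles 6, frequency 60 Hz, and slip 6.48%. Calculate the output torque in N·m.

261 N·m

P_in = √3·V·I·cosφ = 1.732 × 575 × 38.6 × 0.92 = 35366 W
P_out = η·P_in = 0.866 × 35366 = 30627 W
n_s = 120×60/6 = 1200 rpm; n = 1200×(1−0.0648) = 1122 rpm
ω = 2π×1122/60 = 117.5 rad/s
τ = P_out/ω = 30627/117.5 = 261 N·m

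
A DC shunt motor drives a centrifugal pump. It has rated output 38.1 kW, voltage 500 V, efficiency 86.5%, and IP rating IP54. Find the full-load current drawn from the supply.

P_out = 38.1 kW = 38100 W
P_in = P_out / η = 38100 / 0.865 = 44046 W
I = P_in / V = 44046 / 500 = 88.1 A

88.1 A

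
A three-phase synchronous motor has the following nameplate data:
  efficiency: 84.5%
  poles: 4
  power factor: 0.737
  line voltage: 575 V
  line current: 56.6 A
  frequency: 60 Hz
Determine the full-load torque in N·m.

P_in = √3·V·I·cosφ = 1.732 × 575 × 56.6 × 0.737 = 41543 W
P_out = η·P_in = 0.845 × 41543 = 35104 W
n = n_s = 120×60/4 = 1800 rpm (synchronous)
ω = 2π×1800/60 = 188.5 rad/s
τ = P_out/ω = 35104/188.5 = 186 N·m

186 N·m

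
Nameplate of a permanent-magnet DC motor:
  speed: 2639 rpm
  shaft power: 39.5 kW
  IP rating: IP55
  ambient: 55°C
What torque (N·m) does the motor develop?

ω = 2π × 2639/60 = 276.4 rad/s
τ = P/ω = 39500/276.4 = 143 N·m

143 N·m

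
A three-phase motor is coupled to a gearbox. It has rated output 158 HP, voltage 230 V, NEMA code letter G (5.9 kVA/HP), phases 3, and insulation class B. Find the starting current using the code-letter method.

S_LR = 5.9 × 158 = 932.2 kVA
I_LR = S_LR/(√3·V_L) = 932200/(1.732×230) = 2340 A

2340 A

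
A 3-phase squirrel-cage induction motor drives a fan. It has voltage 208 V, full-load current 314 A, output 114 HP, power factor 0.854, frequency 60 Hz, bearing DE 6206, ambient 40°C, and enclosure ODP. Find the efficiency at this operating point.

P_out = 114 × 746 = 85044 W
P_in = √3·V_L·I_L·cosφ = 1.732 × 208 × 314 × 0.854 = 96605 W
η = P_out / P_in = 85044 / 96605 = 0.880 = 88.0%

88.0 %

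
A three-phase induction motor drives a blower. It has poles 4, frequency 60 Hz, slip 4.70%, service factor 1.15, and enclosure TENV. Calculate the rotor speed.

1715 rpm

n_s = 120f/p = 120×60/4 = 1800 rpm
n = n_s(1 − s) = 1800 × (1 − 0.047) = 1715 rpm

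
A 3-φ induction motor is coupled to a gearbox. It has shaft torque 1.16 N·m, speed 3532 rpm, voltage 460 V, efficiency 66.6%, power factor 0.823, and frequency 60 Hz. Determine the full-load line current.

ω = 2π×3532/60 = 369.9 rad/s; P_out = τω = 1.16 × 369.9 = 429 W
P_in = P_out / η = 429 / 0.666 = 644 W
I_L = P_in / (√3·V_L·cosφ) = 644 / (1.732 × 460 × 0.823) = 0.982 A

0.982 A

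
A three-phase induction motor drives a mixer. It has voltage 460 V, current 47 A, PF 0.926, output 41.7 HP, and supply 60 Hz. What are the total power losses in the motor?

3.57 kW

P_in = √3·V·I·cosφ = 1.732×460×47×0.926 = 34675 W
P_out = 41.7×746 = 31108 W
Losses = P_in − P_out = 34675 − 31108 = 3567 W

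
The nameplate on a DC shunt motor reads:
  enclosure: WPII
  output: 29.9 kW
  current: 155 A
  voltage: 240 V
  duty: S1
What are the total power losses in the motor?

7.3 kW

P_in = V·I = 240×155 = 37200 W
P_out = 29900 W
Losses = P_in − P_out = 37200 − 29900 = 7300 W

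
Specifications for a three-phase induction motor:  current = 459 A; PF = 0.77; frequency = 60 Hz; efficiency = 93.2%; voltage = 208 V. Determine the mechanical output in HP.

P_in = √3·V·I·cosφ = 1.732 × 208 × 459 × 0.77 = 127325 W
P_out = η·P_in = 0.932 × 127325 = 118667 W
= 118667/746 = 159 HP

159 HP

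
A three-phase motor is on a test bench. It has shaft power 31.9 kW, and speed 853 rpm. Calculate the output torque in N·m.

357 N·m

ω = 2π × 853/60 = 89.33 rad/s
τ = P/ω = 31900/89.33 = 357 N·m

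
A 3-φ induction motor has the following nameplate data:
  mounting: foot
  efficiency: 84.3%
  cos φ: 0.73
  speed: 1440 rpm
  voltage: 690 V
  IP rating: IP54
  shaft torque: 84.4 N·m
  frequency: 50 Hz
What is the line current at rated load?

ω = 2π×1440/60 = 150.8 rad/s; P_out = τω = 84.4 × 150.8 = 12728 W
P_in = P_out / η = 12728 / 0.843 = 15098 W
I_L = P_in / (√3·V_L·cosφ) = 15098 / (1.732 × 690 × 0.73) = 17.3 A

17.3 A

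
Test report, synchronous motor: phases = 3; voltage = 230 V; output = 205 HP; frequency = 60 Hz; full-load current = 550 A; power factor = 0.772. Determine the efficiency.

P_out = 205 × 746 = 152930 W
P_in = √3·V_L·I_L·cosφ = 1.732 × 230 × 550 × 0.772 = 169144 W
η = P_out / P_in = 152930 / 169144 = 0.904 = 90.4%

90.4 %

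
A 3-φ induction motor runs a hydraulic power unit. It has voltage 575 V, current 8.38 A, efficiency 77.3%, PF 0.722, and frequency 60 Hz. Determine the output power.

P_in = √3·V·I·cosφ = 1.732 × 575 × 8.38 × 0.722 = 6026 W
P_out = η·P_in = 0.773 × 6026 = 4658 W

4.66 kW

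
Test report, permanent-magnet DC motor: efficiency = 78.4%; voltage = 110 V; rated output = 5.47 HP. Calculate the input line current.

47.3 A

P_out = 5.47 × 746 = 4081 W
P_in = P_out / η = 4081 / 0.784 = 5205 W
I = P_in / V = 5205 / 110 = 47.3 A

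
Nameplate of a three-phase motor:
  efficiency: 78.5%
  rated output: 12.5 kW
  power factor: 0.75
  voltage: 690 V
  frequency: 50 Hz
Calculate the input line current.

17.8 A

P_out = 12.5 kW = 12500 W
P_in = P_out / η = 12500 / 0.785 = 15924 W
I_L = P_in / (√3·V_L·cosφ) = 15924 / (1.732 × 690 × 0.75) = 17.8 A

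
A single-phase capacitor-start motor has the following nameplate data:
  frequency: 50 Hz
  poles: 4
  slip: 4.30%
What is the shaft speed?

n_s = 120f/p = 120×50/4 = 1500 rpm
n = n_s(1 − s) = 1500 × (1 − 0.043) = 1436 rpm

1436 rpm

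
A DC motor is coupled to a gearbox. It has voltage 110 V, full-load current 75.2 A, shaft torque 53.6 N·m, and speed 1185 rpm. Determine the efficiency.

80.4 %

ω = 2π × 1185/60 = 124.1 rad/s; P_out = τω = 53.6 × 124.1 = 6652 W
P_in = V·I = 110 × 75.2 = 8272 W
η = P_out / P_in = 6652 / 8272 = 0.804 = 80.4%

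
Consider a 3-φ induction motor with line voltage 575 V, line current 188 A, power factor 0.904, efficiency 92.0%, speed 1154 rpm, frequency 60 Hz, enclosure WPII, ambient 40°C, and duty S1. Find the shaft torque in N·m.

1290 N·m

P_in = √3·V·I·cosφ = 1.732 × 575 × 188 × 0.904 = 169255 W
P_out = η·P_in = 0.92 × 169255 = 155715 W
n = 1154 rpm
ω = 2π×1154/60 = 120.8 rad/s
τ = P_out/ω = 155715/120.8 = 1290 N·m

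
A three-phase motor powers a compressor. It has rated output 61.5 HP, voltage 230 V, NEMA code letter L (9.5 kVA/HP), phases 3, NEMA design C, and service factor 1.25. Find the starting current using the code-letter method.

S_LR = 9.5 × 61.5 = 584.25 kVA
I_LR = S_LR/(√3·V_L) = 584250/(1.732×230) = 1470 A

1470 A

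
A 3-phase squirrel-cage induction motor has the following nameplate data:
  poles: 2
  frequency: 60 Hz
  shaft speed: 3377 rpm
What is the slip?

6.19 %

n_s = 120f/p = 120×60/2 = 3600 rpm
s = (n_s − n)/n_s = (3600 − 3377)/3600 = 0.0619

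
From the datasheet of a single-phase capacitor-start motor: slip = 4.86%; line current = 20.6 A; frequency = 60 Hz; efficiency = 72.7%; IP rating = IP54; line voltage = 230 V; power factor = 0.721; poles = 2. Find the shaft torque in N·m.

6.92 N·m

P_in = V·I·cosφ = 230 × 20.6 × 0.721 = 3416 W
P_out = η·P_in = 0.727 × 3416 = 2483 W
n_s = 120×60/2 = 3600 rpm; n = 3600×(1−0.0486) = 3425 rpm
ω = 2π×3425/60 = 358.7 rad/s
τ = P_out/ω = 2483/358.7 = 6.92 N·m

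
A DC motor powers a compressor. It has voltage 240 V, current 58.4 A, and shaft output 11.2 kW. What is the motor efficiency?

79.9 %

P_out = 11.2 kW = 11200 W
P_in = V·I = 240 × 58.4 = 14016 W
η = P_out / P_in = 11200 / 14016 = 0.799 = 79.9%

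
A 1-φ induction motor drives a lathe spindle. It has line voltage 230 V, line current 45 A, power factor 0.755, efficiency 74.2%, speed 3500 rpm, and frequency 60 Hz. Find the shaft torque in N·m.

15.8 N·m

P_in = V·I·cosφ = 230 × 45 × 0.755 = 7814 W
P_out = η·P_in = 0.742 × 7814 = 5798 W
n = 3500 rpm
ω = 2π×3500/60 = 366.5 rad/s
τ = P_out/ω = 5798/366.5 = 15.8 N·m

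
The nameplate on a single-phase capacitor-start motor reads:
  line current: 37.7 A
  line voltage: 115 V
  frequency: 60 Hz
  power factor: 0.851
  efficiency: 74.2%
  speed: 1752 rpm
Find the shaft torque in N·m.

14.9 N·m

P_in = V·I·cosφ = 115 × 37.7 × 0.851 = 3690 W
P_out = η·P_in = 0.742 × 3690 = 2738 W
n = 1752 rpm
ω = 2π×1752/60 = 183.5 rad/s
τ = P_out/ω = 2738/183.5 = 14.9 N·m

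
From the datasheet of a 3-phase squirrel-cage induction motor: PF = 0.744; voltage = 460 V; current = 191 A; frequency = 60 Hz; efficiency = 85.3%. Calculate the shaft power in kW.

96.6 kW

P_in = √3·V·I·cosφ = 1.732 × 460 × 191 × 0.744 = 113217 W
P_out = η·P_in = 0.853 × 113217 = 96574 W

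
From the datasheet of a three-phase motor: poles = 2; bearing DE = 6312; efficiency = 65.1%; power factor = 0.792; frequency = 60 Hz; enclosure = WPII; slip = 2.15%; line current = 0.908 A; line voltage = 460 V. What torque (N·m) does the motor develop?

1.01 N·m

P_in = √3·V·I·cosφ = 1.732 × 460 × 0.908 × 0.792 = 573 W
P_out = η·P_in = 0.651 × 573 = 373 W
n_s = 120×60/2 = 3600 rpm; n = 3600×(1−0.0215) = 3523 rpm
ω = 2π×3523/60 = 368.9 rad/s
τ = P_out/ω = 373/368.9 = 1.01 N·m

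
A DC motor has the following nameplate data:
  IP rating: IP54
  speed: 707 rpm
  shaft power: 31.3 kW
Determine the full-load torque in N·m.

423 N·m

ω = 2π × 707/60 = 74.04 rad/s
τ = P/ω = 31300/74.04 = 423 N·m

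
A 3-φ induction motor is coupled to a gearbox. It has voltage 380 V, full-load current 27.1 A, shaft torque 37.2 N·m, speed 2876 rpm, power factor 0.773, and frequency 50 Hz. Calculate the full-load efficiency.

81.3 %

ω = 2π × 2876/60 = 301.2 rad/s; P_out = τω = 37.2 × 301.2 = 11205 W
P_in = √3·V_L·I_L·cosφ = 1.732 × 380 × 27.1 × 0.773 = 13787 W
η = P_out / P_in = 11205 / 13787 = 0.813 = 81.3%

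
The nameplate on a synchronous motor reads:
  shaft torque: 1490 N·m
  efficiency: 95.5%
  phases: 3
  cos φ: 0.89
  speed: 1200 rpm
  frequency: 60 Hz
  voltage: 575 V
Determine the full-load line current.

ω = 2π×1200/60 = 125.7 rad/s; P_out = τω = 1490 × 125.7 = 187293 W
P_in = P_out / η = 187293 / 0.955 = 196118 W
I_L = P_in / (√3·V_L·cosφ) = 196118 / (1.732 × 575 × 0.89) = 221 A

221 A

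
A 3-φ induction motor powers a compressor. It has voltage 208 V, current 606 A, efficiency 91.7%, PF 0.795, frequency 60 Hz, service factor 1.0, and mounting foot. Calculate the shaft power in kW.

159 kW

P_in = √3·V·I·cosφ = 1.732 × 208 × 606 × 0.795 = 173561 W
P_out = η·P_in = 0.917 × 173561 = 159155 W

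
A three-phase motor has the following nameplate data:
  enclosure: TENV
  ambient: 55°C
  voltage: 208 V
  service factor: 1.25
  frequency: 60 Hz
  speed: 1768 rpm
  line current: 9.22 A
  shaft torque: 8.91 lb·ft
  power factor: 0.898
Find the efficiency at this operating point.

75.0 %

τ = 8.91 lb·ft × 1.356 = 12.08 N·m
ω = 2π × 1768/60 = 185.1 rad/s; P_out = τω = 12.08 × 185.1 = 2236 W
P_in = √3·V_L·I_L·cosφ = 1.732 × 208 × 9.22 × 0.898 = 2983 W
η = P_out / P_in = 2236 / 2983 = 0.750 = 75.0%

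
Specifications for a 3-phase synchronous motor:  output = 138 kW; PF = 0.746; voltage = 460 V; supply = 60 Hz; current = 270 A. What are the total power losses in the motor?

22500 W

P_in = √3·V·I·cosφ = 1.732×460×270×0.746 = 160475 W
P_out = 138000 W
Losses = P_in − P_out = 160475 − 138000 = 22475 W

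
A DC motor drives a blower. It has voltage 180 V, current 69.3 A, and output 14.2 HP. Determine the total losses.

P_in = V·I = 180×69.3 = 12474 W
P_out = 14.2×746 = 10593 W
Losses = P_in − P_out = 12474 − 10593 = 1881 W

1880 W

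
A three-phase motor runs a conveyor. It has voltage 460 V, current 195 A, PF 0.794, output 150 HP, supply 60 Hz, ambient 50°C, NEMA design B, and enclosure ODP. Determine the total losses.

P_in = √3·V·I·cosφ = 1.732×460×195×0.794 = 123356 W
P_out = 150×746 = 111900 W
Losses = P_in − P_out = 123356 − 111900 = 11456 W

11500 W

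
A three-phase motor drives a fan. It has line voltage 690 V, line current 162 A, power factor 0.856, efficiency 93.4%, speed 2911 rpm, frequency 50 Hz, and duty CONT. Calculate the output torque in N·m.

508 N·m

P_in = √3·V·I·cosφ = 1.732 × 690 × 162 × 0.856 = 165724 W
P_out = η·P_in = 0.934 × 165724 = 154786 W
n = 2911 rpm
ω = 2π×2911/60 = 304.8 rad/s
τ = P_out/ω = 154786/304.8 = 508 N·m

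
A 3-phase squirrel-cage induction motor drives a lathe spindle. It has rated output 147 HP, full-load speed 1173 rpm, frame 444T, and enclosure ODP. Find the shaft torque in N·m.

893 N·m

P_out = 147 × 746 = 109662 W
ω = 2π × 1173/60 = 122.8 rad/s
τ = P_out/ω = 109662/122.8 = 893 N·m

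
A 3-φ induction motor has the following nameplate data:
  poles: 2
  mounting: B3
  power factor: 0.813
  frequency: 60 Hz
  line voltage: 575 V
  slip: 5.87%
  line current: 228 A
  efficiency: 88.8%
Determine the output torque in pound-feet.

341 lb·ft

P_in = √3·V·I·cosφ = 1.732 × 575 × 228 × 0.813 = 184604 W
P_out = η·P_in = 0.888 × 184604 = 163928 W
n_s = 120×60/2 = 3600 rpm; n = 3600×(1−0.0587) = 3389 rpm
ω = 2π×3389/60 = 354.9 rad/s
τ = P_out/ω = 163928/354.9 = 461.9 N·m
In lb·ft: 461.9/1.356 = 341 lb·ft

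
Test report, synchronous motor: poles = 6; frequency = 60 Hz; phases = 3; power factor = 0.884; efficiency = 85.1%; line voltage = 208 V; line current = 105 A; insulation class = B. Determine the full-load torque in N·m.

P_in = √3·V·I·cosφ = 1.732 × 208 × 105 × 0.884 = 33439 W
P_out = η·P_in = 0.851 × 33439 = 28457 W
n = n_s = 120×60/6 = 1200 rpm (synchronous)
ω = 2π×1200/60 = 125.7 rad/s
τ = P_out/ω = 28457/125.7 = 226 N·m

226 N·m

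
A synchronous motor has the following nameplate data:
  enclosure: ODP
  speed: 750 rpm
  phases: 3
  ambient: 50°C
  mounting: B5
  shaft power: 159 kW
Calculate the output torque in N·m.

ω = 2π × 750/60 = 78.54 rad/s
τ = P/ω = 159000/78.54 = 2020 N·m

2020 N·m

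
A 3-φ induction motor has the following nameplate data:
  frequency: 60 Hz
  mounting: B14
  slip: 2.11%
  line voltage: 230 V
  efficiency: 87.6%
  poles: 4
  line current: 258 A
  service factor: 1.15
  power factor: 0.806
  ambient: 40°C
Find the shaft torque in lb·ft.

P_in = √3·V·I·cosφ = 1.732 × 230 × 258 × 0.806 = 82838 W
P_out = η·P_in = 0.876 × 82838 = 72566 W
n_s = 120×60/4 = 1800 rpm; n = 1800×(1−0.0211) = 1762 rpm
ω = 2π×1762/60 = 184.5 rad/s
τ = P_out/ω = 72566/184.5 = 393.3 N·m
In lb·ft: 393.3/1.356 = 290 lb·ft

290 lb·ft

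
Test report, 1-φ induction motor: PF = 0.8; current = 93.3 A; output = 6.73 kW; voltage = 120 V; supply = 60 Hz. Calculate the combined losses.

P_in = V·I·cosφ = 120×93.3×0.8 = 8957 W
P_out = 6730 W
Losses = P_in − P_out = 8957 − 6730 = 2227 W

2230 W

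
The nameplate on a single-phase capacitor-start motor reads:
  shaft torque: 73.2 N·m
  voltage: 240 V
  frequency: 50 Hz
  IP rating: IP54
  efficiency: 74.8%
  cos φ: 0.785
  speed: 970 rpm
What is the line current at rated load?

ω = 2π×970/60 = 101.6 rad/s; P_out = τω = 73.2 × 101.6 = 7437 W
P_in = P_out / η = 7437 / 0.748 = 9943 W
I = P_in / (V·cosφ) = 9943 / (240 × 0.785) = 52.8 A

52.8 A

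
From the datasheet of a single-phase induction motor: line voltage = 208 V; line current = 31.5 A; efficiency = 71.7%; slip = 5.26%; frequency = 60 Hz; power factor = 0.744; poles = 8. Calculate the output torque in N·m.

P_in = V·I·cosφ = 208 × 31.5 × 0.744 = 4875 W
P_out = η·P_in = 0.717 × 4875 = 3495 W
n_s = 120×60/8 = 900 rpm; n = 900×(1−0.0526) = 853 rpm
ω = 2π×853/60 = 89.33 rad/s
τ = P_out/ω = 3495/89.33 = 39.1 N·m

39.1 N·m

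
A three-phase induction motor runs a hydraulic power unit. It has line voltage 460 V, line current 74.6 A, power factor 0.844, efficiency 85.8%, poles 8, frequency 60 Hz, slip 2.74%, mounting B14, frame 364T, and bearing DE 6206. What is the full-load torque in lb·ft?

P_in = √3·V·I·cosφ = 1.732 × 460 × 74.6 × 0.844 = 50163 W
P_out = η·P_in = 0.858 × 50163 = 43040 W
n_s = 120×60/8 = 900 rpm; n = 900×(1−0.0274) = 875 rpm
ω = 2π×875/60 = 91.63 rad/s
τ = P_out/ω = 43040/91.63 = 469.7 N·m
In lb·ft: 469.7/1.356 = 346 lb·ft

346 lb·ft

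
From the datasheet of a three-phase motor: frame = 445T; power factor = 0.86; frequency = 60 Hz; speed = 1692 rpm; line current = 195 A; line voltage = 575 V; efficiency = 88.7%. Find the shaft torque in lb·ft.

617 lb·ft

P_in = √3·V·I·cosφ = 1.732 × 575 × 195 × 0.86 = 167012 W
P_out = η·P_in = 0.887 × 167012 = 148140 W
n = 1692 rpm
ω = 2π×1692/60 = 177.2 rad/s
τ = P_out/ω = 148140/177.2 = 836 N·m
In lb·ft: 836/1.356 = 617 lb·ft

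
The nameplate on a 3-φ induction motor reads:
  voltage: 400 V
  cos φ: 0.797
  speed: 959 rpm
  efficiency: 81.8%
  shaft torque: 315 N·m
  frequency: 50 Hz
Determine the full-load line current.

ω = 2π×959/60 = 100.4 rad/s; P_out = τω = 315 × 100.4 = 31626 W
P_in = P_out / η = 31626 / 0.818 = 38663 W
I_L = P_in / (√3·V_L·cosφ) = 38663 / (1.732 × 400 × 0.797) = 70 A

70 A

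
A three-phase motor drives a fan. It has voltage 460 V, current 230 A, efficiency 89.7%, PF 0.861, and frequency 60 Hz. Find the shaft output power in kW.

142 kW

P_in = √3·V·I·cosφ = 1.732 × 460 × 230 × 0.861 = 157774 W
P_out = η·P_in = 0.897 × 157774 = 141523 W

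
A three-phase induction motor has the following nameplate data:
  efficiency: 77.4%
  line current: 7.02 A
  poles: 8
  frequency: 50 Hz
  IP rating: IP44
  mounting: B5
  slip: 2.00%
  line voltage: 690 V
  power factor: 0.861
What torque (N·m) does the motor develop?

P_in = √3·V·I·cosφ = 1.732 × 690 × 7.02 × 0.861 = 7223 W
P_out = η·P_in = 0.774 × 7223 = 5591 W
n_s = 120×50/8 = 750 rpm; n = 750×(1−0.02) = 735 rpm
ω = 2π×735/60 = 76.97 rad/s
τ = P_out/ω = 5591/76.97 = 72.6 N·m

72.6 N·m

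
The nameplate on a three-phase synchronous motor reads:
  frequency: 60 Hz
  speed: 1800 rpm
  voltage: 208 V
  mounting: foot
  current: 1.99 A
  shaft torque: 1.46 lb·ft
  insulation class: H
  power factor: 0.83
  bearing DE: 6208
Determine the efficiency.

62.7 %

τ = 1.46 lb·ft × 1.356 = 1.98 N·m
ω = 2π × 1800/60 = 188.5 rad/s; P_out = τω = 1.98 × 188.5 = 373 W
P_in = √3·V_L·I_L·cosφ = 1.732 × 208 × 1.99 × 0.83 = 595 W
η = P_out / P_in = 373 / 595 = 0.627 = 62.7%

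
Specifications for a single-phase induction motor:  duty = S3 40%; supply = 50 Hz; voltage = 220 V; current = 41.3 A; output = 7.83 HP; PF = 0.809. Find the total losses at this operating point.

1.51 kW

P_in = V·I·cosφ = 220×41.3×0.809 = 7351 W
P_out = 7.83×746 = 5841 W
Losses = P_in − P_out = 7351 − 5841 = 1510 W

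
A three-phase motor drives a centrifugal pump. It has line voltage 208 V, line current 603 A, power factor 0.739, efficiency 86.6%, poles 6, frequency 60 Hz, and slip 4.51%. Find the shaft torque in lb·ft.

P_in = √3·V·I·cosφ = 1.732 × 208 × 603 × 0.739 = 160536 W
P_out = η·P_in = 0.866 × 160536 = 139024 W
n_s = 120×60/6 = 1200 rpm; n = 1200×(1−0.0451) = 1146 rpm
ω = 2π×1146/60 = 120 rad/s
τ = P_out/ω = 139024/120 = 1159 N·m
In lb·ft: 1159/1.356 = 855 lb·ft

855 lb·ft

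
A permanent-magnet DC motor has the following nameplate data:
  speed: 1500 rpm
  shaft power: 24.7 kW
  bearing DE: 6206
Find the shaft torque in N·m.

157 N·m

ω = 2π × 1500/60 = 157.1 rad/s
τ = P/ω = 24700/157.1 = 157 N·m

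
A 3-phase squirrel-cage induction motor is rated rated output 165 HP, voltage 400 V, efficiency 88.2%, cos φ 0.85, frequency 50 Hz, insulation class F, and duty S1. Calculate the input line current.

237 A

P_out = 165 × 746 = 123090 W
P_in = P_out / η = 123090 / 0.882 = 139558 W
I_L = P_in / (√3·V_L·cosφ) = 139558 / (1.732 × 400 × 0.85) = 237 A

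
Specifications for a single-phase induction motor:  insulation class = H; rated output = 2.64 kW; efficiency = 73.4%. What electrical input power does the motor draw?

3.6 kW

P_out = 2640 W
P_in = P_out/η = 2640/0.734 = 3597 W = 3.6 kW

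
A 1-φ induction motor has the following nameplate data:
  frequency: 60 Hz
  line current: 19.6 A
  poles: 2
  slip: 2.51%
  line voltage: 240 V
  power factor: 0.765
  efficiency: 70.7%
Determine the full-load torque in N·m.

P_in = V·I·cosφ = 240 × 19.6 × 0.765 = 3599 W
P_out = η·P_in = 0.707 × 3599 = 2544 W
n_s = 120×60/2 = 3600 rpm; n = 3600×(1−0.0251) = 3510 rpm
ω = 2π×3510/60 = 367.6 rad/s
τ = P_out/ω = 2544/367.6 = 6.92 N·m

6.92 N·m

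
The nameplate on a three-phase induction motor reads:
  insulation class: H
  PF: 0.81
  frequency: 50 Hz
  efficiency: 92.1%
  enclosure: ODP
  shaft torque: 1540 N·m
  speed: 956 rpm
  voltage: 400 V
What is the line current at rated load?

298 A

ω = 2π×956/60 = 100.1 rad/s; P_out = τω = 1540 × 100.1 = 154154 W
P_in = P_out / η = 154154 / 0.921 = 167377 W
I_L = P_in / (√3·V_L·cosφ) = 167377 / (1.732 × 400 × 0.81) = 298 A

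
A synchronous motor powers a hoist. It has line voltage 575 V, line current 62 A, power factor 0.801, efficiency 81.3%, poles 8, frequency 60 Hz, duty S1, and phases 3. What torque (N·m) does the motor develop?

P_in = √3·V·I·cosφ = 1.732 × 575 × 62 × 0.801 = 49458 W
P_out = η·P_in = 0.813 × 49458 = 40209 W
n = n_s = 120×60/8 = 900 rpm (synchronous)
ω = 2π×900/60 = 94.25 rad/s
τ = P_out/ω = 40209/94.25 = 427 N·m

427 N·m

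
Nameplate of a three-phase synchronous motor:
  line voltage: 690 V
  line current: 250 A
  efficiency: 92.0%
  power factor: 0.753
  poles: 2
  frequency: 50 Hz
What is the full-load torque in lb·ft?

486 lb·ft

P_in = √3·V·I·cosφ = 1.732 × 690 × 250 × 0.753 = 224974 W
P_out = η·P_in = 0.92 × 224974 = 206976 W
n = n_s = 120×50/2 = 3000 rpm (synchronous)
ω = 2π×3000/60 = 314.2 rad/s
τ = P_out/ω = 206976/314.2 = 658.7 N·m
In lb·ft: 658.7/1.356 = 486 lb·ft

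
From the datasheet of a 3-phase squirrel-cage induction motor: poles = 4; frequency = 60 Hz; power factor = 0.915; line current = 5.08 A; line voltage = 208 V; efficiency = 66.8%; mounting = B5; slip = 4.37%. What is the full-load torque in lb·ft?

P_in = √3·V·I·cosφ = 1.732 × 208 × 5.08 × 0.915 = 1675 W
P_out = η·P_in = 0.668 × 1675 = 1119 W
n_s = 120×60/4 = 1800 rpm; n = 1800×(1−0.0437) = 1721 rpm
ω = 2π×1721/60 = 180.2 rad/s
τ = P_out/ω = 1119/180.2 = 6.21 N·m
In lb·ft: 6.21/1.356 = 4.58 lb·ft

4.58 lb·ft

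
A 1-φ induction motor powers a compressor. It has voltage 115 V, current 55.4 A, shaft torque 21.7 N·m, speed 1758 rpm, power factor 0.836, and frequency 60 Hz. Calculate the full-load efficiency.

ω = 2π × 1758/60 = 184.1 rad/s; P_out = τω = 21.7 × 184.1 = 3995 W
P_in = V·I·cosφ = 115 × 55.4 × 0.836 = 5326 W
η = P_out / P_in = 3995 / 5326 = 0.750 = 75.0%

75.0 %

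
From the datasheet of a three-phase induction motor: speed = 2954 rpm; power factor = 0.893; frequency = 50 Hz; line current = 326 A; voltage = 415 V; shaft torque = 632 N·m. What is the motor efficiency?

93.4 %

ω = 2π × 2954/60 = 309.3 rad/s; P_out = τω = 632 × 309.3 = 195478 W
P_in = √3·V_L·I_L·cosφ = 1.732 × 415 × 326 × 0.893 = 209250 W
η = P_out / P_in = 195478 / 209250 = 0.934 = 93.4%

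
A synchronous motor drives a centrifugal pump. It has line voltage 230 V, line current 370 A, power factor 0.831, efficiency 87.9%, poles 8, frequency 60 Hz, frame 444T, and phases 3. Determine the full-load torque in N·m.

P_in = √3·V·I·cosφ = 1.732 × 230 × 370 × 0.831 = 122484 W
P_out = η·P_in = 0.879 × 122484 = 107663 W
n = n_s = 120×60/8 = 900 rpm (synchronous)
ω = 2π×900/60 = 94.25 rad/s
τ = P_out/ω = 107663/94.25 = 1140 N·m

1140 N·m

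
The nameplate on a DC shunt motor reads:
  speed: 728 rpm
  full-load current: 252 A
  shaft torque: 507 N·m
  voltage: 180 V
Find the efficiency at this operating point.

85.2 %

ω = 2π × 728/60 = 76.24 rad/s; P_out = τω = 507 × 76.24 = 38654 W
P_in = V·I = 180 × 252 = 45360 W
η = P_out / P_in = 38654 / 45360 = 0.852 = 85.2%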